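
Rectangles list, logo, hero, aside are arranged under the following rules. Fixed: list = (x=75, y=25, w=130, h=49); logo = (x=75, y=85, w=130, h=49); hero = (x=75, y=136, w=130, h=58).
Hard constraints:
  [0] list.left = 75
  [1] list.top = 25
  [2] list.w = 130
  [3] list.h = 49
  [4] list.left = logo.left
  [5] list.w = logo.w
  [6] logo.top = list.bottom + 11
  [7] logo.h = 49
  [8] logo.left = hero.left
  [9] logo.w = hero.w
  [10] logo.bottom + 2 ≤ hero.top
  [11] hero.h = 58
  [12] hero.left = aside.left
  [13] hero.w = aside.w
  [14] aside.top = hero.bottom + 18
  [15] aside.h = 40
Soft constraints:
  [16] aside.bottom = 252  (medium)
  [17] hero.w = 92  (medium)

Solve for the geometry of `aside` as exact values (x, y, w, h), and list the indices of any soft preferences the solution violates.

1. aside.x = 75  [hero.left = aside.left]
2. aside.w = 130  [hero.w = aside.w]
3. aside.y = 212  [aside.top = hero.bottom + 18]
4. aside.h = 40  [aside.h = 40]

aside = (x=75, y=212, w=130, h=40)
violated soft preferences: 17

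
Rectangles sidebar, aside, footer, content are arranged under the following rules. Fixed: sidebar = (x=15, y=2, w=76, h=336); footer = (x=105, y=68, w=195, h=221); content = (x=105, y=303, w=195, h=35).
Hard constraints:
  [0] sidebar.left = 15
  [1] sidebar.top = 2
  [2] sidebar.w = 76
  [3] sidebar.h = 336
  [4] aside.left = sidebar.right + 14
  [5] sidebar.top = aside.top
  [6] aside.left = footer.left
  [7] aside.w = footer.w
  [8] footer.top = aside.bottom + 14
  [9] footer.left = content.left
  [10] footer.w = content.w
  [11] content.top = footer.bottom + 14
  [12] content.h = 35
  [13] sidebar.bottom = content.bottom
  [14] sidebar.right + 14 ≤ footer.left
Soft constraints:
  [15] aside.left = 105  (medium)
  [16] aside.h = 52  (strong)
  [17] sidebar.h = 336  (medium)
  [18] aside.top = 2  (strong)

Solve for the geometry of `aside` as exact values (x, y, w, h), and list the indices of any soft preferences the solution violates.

1. aside.x = 105  [aside.left = sidebar.right + 14]
2. aside.y = 2  [sidebar.top = aside.top]
3. aside.w = 195  [aside.w = footer.w]
4. aside.h = 52  [footer.top = aside.bottom + 14]

aside = (x=105, y=2, w=195, h=52)
violated soft preferences: none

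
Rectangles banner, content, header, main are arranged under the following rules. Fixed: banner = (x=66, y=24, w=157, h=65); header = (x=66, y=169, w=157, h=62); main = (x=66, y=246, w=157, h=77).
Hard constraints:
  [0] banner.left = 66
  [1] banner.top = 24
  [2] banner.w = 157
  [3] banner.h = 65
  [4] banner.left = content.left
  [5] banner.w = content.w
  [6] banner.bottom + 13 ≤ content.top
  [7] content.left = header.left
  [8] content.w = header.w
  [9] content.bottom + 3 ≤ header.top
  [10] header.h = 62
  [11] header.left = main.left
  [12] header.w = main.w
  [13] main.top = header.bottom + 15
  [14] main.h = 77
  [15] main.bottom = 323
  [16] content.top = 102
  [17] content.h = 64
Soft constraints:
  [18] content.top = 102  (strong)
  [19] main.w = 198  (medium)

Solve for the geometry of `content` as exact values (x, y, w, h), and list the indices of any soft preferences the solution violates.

content = (x=66, y=102, w=157, h=64)
violated soft preferences: 19

1. content.x = 66  [banner.left = content.left]
2. content.w = 157  [banner.w = content.w]
3. content.y = 102  [content.top = 102]
4. content.h = 64  [content.h = 64]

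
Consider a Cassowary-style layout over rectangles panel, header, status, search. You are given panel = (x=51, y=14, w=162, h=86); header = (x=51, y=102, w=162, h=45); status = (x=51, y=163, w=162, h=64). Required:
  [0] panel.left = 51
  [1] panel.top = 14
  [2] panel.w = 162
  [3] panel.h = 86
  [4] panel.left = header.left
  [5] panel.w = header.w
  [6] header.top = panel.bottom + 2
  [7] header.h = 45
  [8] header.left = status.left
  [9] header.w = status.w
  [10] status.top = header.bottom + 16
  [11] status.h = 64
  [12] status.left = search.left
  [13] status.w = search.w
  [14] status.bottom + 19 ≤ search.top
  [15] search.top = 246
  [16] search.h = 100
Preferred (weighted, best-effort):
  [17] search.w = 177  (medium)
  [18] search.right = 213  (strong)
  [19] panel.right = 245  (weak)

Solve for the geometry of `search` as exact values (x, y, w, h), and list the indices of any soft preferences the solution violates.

1. search.x = 51  [status.left = search.left]
2. search.w = 162  [status.w = search.w]
3. search.y = 246  [search.top = 246]
4. search.h = 100  [search.h = 100]

search = (x=51, y=246, w=162, h=100)
violated soft preferences: 17, 19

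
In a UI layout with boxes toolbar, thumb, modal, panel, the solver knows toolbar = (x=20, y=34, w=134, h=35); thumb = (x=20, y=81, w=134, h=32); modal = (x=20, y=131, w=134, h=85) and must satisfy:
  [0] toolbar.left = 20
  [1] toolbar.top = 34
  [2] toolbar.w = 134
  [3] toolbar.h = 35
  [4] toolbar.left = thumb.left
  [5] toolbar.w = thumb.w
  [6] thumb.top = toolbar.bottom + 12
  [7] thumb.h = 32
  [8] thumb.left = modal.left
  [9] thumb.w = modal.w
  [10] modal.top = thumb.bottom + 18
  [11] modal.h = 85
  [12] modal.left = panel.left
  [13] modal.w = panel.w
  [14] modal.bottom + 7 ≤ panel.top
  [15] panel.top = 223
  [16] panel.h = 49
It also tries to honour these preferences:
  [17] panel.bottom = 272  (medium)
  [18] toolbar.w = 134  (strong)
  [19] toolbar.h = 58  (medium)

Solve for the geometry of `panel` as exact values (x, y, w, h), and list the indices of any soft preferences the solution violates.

1. panel.x = 20  [modal.left = panel.left]
2. panel.w = 134  [modal.w = panel.w]
3. panel.y = 223  [panel.top = 223]
4. panel.h = 49  [panel.h = 49]

panel = (x=20, y=223, w=134, h=49)
violated soft preferences: 19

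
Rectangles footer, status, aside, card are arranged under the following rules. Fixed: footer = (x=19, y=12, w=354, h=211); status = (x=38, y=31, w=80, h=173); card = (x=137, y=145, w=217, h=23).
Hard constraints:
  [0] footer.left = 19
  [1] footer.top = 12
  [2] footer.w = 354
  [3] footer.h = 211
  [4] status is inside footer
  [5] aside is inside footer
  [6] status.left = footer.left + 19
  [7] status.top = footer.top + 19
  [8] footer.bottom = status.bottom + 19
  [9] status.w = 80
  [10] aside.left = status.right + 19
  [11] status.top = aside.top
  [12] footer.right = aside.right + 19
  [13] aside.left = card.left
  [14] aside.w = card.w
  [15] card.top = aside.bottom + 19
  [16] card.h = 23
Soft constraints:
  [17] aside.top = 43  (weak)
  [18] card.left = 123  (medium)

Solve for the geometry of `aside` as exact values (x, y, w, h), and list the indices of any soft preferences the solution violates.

aside = (x=137, y=31, w=217, h=95)
violated soft preferences: 17, 18

1. aside.x = 137  [aside.left = status.right + 19]
2. aside.y = 31  [status.top = aside.top]
3. aside.w = 217  [footer.right = aside.right + 19]
4. aside.h = 95  [card.top = aside.bottom + 19]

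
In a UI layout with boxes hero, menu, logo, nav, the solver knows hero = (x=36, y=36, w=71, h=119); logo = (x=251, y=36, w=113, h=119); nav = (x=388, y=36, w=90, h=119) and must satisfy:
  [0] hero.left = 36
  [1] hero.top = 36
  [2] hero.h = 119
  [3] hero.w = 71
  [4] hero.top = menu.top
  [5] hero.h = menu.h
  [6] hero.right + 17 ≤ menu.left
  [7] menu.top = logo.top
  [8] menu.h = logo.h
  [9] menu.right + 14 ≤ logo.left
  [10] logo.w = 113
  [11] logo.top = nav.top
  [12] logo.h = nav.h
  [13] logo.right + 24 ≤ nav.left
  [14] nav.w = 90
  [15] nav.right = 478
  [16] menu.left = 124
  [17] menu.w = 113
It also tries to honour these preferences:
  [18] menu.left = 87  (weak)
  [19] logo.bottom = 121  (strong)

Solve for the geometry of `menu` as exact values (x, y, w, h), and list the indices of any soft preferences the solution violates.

1. menu.y = 36  [hero.top = menu.top]
2. menu.h = 119  [hero.h = menu.h]
3. menu.x = 124  [menu.left = 124]
4. menu.w = 113  [menu.w = 113]

menu = (x=124, y=36, w=113, h=119)
violated soft preferences: 18, 19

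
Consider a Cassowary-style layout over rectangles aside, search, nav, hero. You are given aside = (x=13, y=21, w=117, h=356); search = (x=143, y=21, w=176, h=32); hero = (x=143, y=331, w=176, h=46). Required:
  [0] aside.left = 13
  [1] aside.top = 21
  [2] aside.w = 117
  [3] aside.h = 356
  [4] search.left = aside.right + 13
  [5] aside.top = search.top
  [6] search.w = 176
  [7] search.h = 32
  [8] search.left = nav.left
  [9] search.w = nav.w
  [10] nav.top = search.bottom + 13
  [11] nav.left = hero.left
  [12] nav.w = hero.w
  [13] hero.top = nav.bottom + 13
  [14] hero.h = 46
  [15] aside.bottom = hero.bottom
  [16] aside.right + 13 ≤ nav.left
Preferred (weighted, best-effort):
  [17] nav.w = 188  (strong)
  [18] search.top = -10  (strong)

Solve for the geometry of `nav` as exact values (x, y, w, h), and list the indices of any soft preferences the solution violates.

nav = (x=143, y=66, w=176, h=252)
violated soft preferences: 17, 18

1. nav.x = 143  [search.left = nav.left]
2. nav.w = 176  [search.w = nav.w]
3. nav.y = 66  [nav.top = search.bottom + 13]
4. nav.h = 252  [hero.top = nav.bottom + 13]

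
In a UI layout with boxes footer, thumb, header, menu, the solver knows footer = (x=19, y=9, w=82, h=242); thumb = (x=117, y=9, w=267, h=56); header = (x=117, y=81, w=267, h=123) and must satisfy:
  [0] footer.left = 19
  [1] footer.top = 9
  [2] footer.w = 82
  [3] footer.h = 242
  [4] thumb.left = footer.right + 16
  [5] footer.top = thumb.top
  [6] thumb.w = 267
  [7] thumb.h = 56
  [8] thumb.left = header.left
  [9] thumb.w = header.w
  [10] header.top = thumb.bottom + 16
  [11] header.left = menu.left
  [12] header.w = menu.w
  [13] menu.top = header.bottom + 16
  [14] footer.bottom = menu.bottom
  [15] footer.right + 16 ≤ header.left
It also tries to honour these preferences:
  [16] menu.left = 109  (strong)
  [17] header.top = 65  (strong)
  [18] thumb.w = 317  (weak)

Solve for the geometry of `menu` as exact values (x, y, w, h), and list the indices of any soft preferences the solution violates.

menu = (x=117, y=220, w=267, h=31)
violated soft preferences: 16, 17, 18

1. menu.x = 117  [header.left = menu.left]
2. menu.w = 267  [header.w = menu.w]
3. menu.y = 220  [menu.top = header.bottom + 16]
4. menu.h = 31  [footer.bottom = menu.bottom]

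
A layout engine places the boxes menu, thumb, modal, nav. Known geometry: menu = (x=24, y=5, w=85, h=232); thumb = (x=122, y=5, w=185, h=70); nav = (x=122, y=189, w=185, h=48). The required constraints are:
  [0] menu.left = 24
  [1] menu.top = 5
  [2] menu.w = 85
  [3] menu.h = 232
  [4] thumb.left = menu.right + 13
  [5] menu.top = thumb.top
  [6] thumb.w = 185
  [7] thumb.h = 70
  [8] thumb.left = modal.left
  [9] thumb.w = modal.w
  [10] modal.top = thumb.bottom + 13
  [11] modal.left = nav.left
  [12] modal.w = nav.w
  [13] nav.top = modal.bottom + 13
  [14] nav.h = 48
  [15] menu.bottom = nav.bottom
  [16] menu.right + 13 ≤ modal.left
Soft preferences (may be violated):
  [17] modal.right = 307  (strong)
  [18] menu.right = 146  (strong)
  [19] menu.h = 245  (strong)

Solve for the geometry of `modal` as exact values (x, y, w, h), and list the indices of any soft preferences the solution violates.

1. modal.x = 122  [thumb.left = modal.left]
2. modal.w = 185  [thumb.w = modal.w]
3. modal.y = 88  [modal.top = thumb.bottom + 13]
4. modal.h = 88  [nav.top = modal.bottom + 13]

modal = (x=122, y=88, w=185, h=88)
violated soft preferences: 18, 19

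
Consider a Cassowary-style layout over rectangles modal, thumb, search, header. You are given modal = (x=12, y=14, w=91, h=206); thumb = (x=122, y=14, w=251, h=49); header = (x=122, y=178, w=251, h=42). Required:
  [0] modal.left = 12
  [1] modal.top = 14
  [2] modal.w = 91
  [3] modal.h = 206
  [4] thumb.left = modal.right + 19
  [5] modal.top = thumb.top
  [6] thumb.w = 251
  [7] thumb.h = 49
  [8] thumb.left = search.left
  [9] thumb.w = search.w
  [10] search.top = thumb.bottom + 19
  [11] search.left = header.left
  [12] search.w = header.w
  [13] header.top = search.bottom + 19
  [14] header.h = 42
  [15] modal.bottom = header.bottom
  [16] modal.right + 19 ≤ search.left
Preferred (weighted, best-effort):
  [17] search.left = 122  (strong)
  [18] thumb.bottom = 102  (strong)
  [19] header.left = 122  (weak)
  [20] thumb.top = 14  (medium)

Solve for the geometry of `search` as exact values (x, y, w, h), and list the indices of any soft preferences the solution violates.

search = (x=122, y=82, w=251, h=77)
violated soft preferences: 18

1. search.x = 122  [thumb.left = search.left]
2. search.w = 251  [thumb.w = search.w]
3. search.y = 82  [search.top = thumb.bottom + 19]
4. search.h = 77  [header.top = search.bottom + 19]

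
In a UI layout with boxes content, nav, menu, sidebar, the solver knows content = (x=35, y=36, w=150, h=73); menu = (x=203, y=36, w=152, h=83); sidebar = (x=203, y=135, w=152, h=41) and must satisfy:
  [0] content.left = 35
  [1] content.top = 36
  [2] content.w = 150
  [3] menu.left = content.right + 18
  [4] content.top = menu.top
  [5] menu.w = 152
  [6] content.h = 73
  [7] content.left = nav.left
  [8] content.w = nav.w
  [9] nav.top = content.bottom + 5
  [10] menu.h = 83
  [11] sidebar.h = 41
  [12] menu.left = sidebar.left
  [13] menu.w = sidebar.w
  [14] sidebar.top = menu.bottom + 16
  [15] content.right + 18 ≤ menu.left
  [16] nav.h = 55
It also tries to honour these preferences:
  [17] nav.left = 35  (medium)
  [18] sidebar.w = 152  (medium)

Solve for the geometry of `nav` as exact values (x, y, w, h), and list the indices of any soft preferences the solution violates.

nav = (x=35, y=114, w=150, h=55)
violated soft preferences: none

1. nav.x = 35  [content.left = nav.left]
2. nav.w = 150  [content.w = nav.w]
3. nav.y = 114  [nav.top = content.bottom + 5]
4. nav.h = 55  [nav.h = 55]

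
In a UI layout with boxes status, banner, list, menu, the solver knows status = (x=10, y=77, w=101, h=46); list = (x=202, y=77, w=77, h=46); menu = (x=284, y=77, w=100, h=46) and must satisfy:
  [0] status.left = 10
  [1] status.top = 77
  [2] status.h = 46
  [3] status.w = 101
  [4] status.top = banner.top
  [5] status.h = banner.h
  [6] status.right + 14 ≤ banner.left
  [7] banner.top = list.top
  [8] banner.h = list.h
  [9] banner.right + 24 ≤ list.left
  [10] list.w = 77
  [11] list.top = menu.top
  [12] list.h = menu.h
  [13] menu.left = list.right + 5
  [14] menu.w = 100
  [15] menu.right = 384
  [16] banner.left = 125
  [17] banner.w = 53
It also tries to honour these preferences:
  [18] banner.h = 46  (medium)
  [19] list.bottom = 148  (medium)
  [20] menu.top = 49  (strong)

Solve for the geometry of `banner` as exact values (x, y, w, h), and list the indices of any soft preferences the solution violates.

banner = (x=125, y=77, w=53, h=46)
violated soft preferences: 19, 20

1. banner.y = 77  [status.top = banner.top]
2. banner.h = 46  [status.h = banner.h]
3. banner.x = 125  [banner.left = 125]
4. banner.w = 53  [banner.w = 53]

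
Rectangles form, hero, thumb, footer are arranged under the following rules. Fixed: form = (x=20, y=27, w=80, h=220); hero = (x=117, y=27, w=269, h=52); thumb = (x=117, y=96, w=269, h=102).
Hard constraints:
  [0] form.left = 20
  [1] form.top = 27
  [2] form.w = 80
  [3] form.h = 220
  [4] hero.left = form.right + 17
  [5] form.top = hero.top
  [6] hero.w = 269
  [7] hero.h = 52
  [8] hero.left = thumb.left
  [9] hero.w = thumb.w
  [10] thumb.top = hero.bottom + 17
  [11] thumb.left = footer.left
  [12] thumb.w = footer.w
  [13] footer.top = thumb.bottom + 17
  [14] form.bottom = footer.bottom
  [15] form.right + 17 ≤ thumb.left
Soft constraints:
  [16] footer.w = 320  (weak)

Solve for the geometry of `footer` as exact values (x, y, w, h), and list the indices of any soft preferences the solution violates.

footer = (x=117, y=215, w=269, h=32)
violated soft preferences: 16

1. footer.x = 117  [thumb.left = footer.left]
2. footer.w = 269  [thumb.w = footer.w]
3. footer.y = 215  [footer.top = thumb.bottom + 17]
4. footer.h = 32  [form.bottom = footer.bottom]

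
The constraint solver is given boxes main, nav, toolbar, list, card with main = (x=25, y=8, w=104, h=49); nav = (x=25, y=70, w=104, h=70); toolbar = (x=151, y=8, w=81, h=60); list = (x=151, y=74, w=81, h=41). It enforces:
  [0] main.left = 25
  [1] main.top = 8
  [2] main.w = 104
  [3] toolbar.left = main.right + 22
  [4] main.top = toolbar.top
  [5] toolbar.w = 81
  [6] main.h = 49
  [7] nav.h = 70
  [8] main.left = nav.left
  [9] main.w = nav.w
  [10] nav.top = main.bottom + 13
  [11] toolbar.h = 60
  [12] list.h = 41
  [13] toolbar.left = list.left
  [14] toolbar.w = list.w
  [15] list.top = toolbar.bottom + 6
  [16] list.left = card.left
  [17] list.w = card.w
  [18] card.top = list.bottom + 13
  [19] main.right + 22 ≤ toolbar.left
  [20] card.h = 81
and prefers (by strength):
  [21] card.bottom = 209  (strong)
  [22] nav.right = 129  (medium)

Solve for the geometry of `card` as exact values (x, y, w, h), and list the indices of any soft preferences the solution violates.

card = (x=151, y=128, w=81, h=81)
violated soft preferences: none

1. card.x = 151  [list.left = card.left]
2. card.w = 81  [list.w = card.w]
3. card.y = 128  [card.top = list.bottom + 13]
4. card.h = 81  [card.h = 81]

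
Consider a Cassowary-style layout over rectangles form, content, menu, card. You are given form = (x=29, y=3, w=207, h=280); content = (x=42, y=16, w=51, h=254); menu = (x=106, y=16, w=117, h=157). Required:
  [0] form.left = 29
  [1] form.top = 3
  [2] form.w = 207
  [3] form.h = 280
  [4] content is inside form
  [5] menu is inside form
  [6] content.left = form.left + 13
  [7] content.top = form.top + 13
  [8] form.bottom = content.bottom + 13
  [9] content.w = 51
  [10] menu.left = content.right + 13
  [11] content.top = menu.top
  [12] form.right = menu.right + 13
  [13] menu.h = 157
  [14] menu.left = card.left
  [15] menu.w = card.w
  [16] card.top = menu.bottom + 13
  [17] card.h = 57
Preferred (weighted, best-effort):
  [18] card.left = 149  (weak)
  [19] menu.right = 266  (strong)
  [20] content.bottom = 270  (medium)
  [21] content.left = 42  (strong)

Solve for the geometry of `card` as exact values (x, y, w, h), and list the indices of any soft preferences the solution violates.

1. card.x = 106  [menu.left = card.left]
2. card.w = 117  [menu.w = card.w]
3. card.y = 186  [card.top = menu.bottom + 13]
4. card.h = 57  [card.h = 57]

card = (x=106, y=186, w=117, h=57)
violated soft preferences: 18, 19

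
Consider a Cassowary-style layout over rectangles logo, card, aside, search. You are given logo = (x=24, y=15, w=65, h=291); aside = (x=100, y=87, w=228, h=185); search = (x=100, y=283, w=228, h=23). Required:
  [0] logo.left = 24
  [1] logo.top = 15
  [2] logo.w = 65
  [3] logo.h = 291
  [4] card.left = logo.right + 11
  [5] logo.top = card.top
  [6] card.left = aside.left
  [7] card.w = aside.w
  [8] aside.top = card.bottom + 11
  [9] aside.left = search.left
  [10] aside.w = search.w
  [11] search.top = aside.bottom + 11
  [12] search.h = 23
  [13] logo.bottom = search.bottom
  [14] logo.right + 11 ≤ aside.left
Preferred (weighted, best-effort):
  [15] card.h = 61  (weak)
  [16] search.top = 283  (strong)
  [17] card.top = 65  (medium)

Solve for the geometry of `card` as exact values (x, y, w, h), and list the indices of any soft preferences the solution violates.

1. card.x = 100  [card.left = logo.right + 11]
2. card.y = 15  [logo.top = card.top]
3. card.w = 228  [card.w = aside.w]
4. card.h = 61  [aside.top = card.bottom + 11]

card = (x=100, y=15, w=228, h=61)
violated soft preferences: 17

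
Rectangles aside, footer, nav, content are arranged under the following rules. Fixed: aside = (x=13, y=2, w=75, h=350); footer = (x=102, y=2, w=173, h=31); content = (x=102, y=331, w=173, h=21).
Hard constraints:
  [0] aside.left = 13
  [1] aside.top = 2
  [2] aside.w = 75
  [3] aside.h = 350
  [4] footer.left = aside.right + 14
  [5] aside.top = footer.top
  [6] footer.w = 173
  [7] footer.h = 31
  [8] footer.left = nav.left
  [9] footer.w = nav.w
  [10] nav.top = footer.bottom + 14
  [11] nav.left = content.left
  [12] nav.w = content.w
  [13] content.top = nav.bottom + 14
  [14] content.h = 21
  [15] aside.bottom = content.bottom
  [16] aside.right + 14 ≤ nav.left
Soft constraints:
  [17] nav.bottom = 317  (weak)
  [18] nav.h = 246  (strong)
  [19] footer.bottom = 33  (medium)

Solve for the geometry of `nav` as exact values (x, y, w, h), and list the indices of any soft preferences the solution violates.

nav = (x=102, y=47, w=173, h=270)
violated soft preferences: 18

1. nav.x = 102  [footer.left = nav.left]
2. nav.w = 173  [footer.w = nav.w]
3. nav.y = 47  [nav.top = footer.bottom + 14]
4. nav.h = 270  [content.top = nav.bottom + 14]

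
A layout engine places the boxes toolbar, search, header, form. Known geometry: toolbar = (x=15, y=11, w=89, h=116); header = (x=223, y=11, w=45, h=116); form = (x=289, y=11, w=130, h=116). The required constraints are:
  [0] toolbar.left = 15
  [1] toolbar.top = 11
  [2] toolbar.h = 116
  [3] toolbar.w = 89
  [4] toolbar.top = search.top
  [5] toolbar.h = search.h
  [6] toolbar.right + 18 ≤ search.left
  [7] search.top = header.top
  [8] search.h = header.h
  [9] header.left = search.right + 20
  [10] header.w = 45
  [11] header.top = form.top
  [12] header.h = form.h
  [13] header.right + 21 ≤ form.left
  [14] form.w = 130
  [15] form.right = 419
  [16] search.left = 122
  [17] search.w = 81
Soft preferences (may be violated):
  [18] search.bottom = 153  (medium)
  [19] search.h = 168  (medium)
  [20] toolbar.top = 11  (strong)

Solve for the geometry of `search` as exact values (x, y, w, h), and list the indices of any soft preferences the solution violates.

1. search.y = 11  [toolbar.top = search.top]
2. search.h = 116  [toolbar.h = search.h]
3. search.x = 122  [search.left = 122]
4. search.w = 81  [search.w = 81]

search = (x=122, y=11, w=81, h=116)
violated soft preferences: 18, 19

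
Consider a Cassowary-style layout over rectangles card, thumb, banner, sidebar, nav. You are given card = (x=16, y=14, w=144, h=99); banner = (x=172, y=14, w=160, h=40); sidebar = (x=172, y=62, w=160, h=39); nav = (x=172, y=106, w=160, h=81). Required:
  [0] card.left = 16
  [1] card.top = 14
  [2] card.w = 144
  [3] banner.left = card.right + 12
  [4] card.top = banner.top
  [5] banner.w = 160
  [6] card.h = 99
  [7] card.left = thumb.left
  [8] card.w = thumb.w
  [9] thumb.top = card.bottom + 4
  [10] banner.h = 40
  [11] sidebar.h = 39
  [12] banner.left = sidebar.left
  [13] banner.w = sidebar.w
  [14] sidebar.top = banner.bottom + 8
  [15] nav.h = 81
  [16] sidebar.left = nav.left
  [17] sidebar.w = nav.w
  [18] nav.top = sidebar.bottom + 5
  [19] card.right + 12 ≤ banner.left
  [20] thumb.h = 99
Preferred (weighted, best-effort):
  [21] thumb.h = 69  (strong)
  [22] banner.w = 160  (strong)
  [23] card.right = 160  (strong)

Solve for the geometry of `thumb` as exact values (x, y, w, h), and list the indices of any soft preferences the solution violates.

1. thumb.x = 16  [card.left = thumb.left]
2. thumb.w = 144  [card.w = thumb.w]
3. thumb.y = 117  [thumb.top = card.bottom + 4]
4. thumb.h = 99  [thumb.h = 99]

thumb = (x=16, y=117, w=144, h=99)
violated soft preferences: 21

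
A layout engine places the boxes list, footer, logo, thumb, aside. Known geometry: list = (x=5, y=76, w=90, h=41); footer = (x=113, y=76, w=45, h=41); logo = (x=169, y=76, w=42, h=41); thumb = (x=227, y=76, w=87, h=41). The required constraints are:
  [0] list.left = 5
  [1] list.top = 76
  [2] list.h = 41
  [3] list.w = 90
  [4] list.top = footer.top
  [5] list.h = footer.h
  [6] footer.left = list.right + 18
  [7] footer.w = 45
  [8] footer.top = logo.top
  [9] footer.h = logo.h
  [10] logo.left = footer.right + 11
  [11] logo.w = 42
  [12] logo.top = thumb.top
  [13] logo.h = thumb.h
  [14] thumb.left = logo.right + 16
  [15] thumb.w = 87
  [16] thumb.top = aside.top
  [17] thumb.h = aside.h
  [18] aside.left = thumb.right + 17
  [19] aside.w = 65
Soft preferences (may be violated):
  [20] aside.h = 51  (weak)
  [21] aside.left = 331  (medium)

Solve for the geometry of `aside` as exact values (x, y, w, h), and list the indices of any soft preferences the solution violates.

1. aside.y = 76  [thumb.top = aside.top]
2. aside.h = 41  [thumb.h = aside.h]
3. aside.x = 331  [aside.left = thumb.right + 17]
4. aside.w = 65  [aside.w = 65]

aside = (x=331, y=76, w=65, h=41)
violated soft preferences: 20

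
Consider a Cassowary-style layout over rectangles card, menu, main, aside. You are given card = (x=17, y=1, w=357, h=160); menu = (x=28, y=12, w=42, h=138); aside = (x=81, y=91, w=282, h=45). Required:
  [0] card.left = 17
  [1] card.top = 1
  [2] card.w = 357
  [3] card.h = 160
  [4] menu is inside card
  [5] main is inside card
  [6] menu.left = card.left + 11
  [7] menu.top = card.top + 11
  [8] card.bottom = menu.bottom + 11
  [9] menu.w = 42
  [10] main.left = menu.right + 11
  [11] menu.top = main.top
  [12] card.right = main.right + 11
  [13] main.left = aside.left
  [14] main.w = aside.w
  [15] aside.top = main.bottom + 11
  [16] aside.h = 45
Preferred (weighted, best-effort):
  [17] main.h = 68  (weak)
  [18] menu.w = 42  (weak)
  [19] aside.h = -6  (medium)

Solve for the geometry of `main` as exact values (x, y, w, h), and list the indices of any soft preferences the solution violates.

1. main.x = 81  [main.left = menu.right + 11]
2. main.y = 12  [menu.top = main.top]
3. main.w = 282  [card.right = main.right + 11]
4. main.h = 68  [aside.top = main.bottom + 11]

main = (x=81, y=12, w=282, h=68)
violated soft preferences: 19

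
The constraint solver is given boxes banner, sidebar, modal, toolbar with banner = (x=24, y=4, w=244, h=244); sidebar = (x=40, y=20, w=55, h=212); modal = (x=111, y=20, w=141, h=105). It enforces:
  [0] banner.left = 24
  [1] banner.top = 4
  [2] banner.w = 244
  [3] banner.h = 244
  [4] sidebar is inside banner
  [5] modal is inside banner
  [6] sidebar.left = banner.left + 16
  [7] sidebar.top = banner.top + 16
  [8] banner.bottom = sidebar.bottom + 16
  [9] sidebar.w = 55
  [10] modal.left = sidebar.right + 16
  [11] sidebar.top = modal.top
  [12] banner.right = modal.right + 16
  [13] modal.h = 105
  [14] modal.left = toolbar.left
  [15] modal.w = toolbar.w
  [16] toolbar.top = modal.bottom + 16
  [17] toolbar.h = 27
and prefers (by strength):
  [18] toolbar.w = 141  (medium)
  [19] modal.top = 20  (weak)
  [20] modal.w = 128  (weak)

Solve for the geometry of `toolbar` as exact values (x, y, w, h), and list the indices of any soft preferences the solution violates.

toolbar = (x=111, y=141, w=141, h=27)
violated soft preferences: 20

1. toolbar.x = 111  [modal.left = toolbar.left]
2. toolbar.w = 141  [modal.w = toolbar.w]
3. toolbar.y = 141  [toolbar.top = modal.bottom + 16]
4. toolbar.h = 27  [toolbar.h = 27]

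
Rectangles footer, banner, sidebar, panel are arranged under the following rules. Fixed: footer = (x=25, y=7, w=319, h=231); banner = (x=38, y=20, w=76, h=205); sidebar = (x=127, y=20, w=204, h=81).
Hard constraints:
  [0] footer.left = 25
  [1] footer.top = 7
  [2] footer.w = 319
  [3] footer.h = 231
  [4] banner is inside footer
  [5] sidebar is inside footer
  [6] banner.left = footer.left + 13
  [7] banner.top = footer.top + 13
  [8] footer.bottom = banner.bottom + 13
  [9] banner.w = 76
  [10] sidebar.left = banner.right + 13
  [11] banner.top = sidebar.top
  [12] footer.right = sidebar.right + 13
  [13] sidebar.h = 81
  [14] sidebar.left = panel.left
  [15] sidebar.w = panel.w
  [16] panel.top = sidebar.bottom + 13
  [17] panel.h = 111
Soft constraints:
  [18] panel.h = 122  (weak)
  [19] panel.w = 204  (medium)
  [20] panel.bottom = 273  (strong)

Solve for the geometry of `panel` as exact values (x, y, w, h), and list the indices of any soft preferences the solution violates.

1. panel.x = 127  [sidebar.left = panel.left]
2. panel.w = 204  [sidebar.w = panel.w]
3. panel.y = 114  [panel.top = sidebar.bottom + 13]
4. panel.h = 111  [panel.h = 111]

panel = (x=127, y=114, w=204, h=111)
violated soft preferences: 18, 20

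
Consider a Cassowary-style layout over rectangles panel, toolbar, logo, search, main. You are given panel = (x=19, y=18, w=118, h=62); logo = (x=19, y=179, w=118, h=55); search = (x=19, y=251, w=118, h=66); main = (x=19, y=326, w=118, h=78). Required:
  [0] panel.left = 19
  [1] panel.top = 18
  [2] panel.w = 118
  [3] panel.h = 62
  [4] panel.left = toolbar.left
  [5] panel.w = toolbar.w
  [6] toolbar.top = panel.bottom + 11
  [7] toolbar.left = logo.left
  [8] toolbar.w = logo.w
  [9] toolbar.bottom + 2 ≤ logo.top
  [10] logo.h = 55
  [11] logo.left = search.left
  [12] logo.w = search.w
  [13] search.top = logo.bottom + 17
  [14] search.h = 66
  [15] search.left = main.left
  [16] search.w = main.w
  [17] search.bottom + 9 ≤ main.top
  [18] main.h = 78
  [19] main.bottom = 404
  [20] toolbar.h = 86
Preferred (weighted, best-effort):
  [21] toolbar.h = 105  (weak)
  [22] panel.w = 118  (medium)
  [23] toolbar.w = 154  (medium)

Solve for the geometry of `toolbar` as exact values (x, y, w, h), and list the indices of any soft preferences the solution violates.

toolbar = (x=19, y=91, w=118, h=86)
violated soft preferences: 21, 23

1. toolbar.x = 19  [panel.left = toolbar.left]
2. toolbar.w = 118  [panel.w = toolbar.w]
3. toolbar.y = 91  [toolbar.top = panel.bottom + 11]
4. toolbar.h = 86  [toolbar.h = 86]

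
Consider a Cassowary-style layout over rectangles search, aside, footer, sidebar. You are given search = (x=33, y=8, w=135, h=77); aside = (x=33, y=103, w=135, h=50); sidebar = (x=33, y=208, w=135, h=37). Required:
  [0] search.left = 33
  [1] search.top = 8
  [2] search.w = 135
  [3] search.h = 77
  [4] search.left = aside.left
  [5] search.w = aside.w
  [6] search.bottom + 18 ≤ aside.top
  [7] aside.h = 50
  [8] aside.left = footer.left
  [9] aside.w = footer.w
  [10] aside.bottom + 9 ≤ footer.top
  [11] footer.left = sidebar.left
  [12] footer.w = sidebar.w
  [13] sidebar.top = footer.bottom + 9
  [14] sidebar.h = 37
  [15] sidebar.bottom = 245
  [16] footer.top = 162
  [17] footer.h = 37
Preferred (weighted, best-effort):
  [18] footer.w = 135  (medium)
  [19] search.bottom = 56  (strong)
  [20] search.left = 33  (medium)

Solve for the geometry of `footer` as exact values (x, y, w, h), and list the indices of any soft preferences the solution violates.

1. footer.x = 33  [aside.left = footer.left]
2. footer.w = 135  [aside.w = footer.w]
3. footer.y = 162  [footer.top = 162]
4. footer.h = 37  [footer.h = 37]

footer = (x=33, y=162, w=135, h=37)
violated soft preferences: 19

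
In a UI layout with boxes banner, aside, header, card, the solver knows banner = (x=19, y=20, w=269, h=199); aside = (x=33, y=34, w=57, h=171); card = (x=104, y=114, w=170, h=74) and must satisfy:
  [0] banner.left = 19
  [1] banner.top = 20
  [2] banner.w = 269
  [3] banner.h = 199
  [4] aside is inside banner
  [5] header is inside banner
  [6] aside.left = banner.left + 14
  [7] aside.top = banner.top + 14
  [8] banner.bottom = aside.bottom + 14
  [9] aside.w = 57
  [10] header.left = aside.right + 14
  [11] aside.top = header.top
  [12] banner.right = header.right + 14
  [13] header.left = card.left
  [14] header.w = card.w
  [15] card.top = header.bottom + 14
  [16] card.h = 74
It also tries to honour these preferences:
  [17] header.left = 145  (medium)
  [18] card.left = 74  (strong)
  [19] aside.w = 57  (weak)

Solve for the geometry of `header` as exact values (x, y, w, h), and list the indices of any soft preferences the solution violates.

header = (x=104, y=34, w=170, h=66)
violated soft preferences: 17, 18

1. header.x = 104  [header.left = aside.right + 14]
2. header.y = 34  [aside.top = header.top]
3. header.w = 170  [banner.right = header.right + 14]
4. header.h = 66  [card.top = header.bottom + 14]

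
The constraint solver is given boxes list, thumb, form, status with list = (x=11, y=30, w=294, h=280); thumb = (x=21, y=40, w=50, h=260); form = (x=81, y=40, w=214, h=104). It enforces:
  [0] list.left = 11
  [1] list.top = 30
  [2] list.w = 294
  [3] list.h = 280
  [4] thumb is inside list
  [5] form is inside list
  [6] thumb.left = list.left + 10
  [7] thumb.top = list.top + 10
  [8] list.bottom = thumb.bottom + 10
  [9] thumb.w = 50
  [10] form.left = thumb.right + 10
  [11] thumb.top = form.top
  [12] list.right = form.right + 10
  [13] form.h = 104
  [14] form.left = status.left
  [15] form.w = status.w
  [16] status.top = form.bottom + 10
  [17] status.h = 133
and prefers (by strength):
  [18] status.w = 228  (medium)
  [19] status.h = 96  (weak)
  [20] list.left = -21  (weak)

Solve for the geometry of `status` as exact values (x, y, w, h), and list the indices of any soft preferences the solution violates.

status = (x=81, y=154, w=214, h=133)
violated soft preferences: 18, 19, 20

1. status.x = 81  [form.left = status.left]
2. status.w = 214  [form.w = status.w]
3. status.y = 154  [status.top = form.bottom + 10]
4. status.h = 133  [status.h = 133]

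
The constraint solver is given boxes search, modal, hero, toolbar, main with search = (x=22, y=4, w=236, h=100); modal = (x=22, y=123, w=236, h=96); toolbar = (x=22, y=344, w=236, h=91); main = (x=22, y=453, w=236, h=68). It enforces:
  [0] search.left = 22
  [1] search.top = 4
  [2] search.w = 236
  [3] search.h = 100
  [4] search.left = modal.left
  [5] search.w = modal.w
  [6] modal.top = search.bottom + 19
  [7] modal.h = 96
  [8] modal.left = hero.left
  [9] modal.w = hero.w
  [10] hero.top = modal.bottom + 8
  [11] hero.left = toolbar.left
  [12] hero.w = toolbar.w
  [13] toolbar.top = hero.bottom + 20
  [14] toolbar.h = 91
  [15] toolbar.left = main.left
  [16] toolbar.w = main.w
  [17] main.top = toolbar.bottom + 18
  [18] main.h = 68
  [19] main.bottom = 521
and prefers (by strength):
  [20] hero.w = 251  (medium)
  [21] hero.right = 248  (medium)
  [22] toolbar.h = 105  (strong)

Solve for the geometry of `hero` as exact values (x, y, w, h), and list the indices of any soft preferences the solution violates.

hero = (x=22, y=227, w=236, h=97)
violated soft preferences: 20, 21, 22

1. hero.x = 22  [modal.left = hero.left]
2. hero.w = 236  [modal.w = hero.w]
3. hero.y = 227  [hero.top = modal.bottom + 8]
4. hero.h = 97  [toolbar.top = hero.bottom + 20]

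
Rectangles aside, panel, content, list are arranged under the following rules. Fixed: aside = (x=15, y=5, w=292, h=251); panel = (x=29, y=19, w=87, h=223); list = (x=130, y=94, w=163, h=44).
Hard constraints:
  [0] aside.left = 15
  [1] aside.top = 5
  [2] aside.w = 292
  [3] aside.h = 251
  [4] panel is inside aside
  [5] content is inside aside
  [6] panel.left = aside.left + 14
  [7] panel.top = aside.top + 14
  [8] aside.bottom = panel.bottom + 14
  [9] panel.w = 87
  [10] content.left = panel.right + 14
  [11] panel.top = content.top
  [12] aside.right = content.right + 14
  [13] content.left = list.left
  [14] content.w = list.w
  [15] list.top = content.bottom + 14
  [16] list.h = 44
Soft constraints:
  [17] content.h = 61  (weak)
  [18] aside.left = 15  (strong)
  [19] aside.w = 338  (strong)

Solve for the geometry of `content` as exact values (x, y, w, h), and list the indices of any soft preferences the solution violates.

content = (x=130, y=19, w=163, h=61)
violated soft preferences: 19

1. content.x = 130  [content.left = panel.right + 14]
2. content.y = 19  [panel.top = content.top]
3. content.w = 163  [aside.right = content.right + 14]
4. content.h = 61  [list.top = content.bottom + 14]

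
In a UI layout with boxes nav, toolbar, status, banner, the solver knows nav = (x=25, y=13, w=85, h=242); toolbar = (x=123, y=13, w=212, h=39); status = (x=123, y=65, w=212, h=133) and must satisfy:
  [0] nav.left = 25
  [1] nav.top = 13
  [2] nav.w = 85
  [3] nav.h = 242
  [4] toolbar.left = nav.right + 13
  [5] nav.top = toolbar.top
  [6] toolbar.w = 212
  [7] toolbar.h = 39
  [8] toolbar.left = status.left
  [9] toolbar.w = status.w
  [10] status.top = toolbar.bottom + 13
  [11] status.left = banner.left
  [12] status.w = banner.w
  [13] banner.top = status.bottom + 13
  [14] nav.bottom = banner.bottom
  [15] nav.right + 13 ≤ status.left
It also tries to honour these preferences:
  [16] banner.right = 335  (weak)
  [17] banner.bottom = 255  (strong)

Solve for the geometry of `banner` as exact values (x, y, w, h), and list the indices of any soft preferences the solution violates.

1. banner.x = 123  [status.left = banner.left]
2. banner.w = 212  [status.w = banner.w]
3. banner.y = 211  [banner.top = status.bottom + 13]
4. banner.h = 44  [nav.bottom = banner.bottom]

banner = (x=123, y=211, w=212, h=44)
violated soft preferences: none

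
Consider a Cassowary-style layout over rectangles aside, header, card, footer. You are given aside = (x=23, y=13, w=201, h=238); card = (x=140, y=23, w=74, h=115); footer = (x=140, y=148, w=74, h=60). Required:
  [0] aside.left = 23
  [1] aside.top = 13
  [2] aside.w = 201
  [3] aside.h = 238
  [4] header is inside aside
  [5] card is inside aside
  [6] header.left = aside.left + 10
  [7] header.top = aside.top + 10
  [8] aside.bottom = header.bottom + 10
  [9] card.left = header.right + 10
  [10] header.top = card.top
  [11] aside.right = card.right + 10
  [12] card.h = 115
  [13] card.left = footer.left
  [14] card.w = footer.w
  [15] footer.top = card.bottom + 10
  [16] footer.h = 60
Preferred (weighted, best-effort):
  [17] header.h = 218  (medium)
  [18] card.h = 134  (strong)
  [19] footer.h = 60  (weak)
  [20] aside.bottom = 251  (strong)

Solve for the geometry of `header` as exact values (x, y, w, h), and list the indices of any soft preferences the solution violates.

1. header.x = 33  [header.left = aside.left + 10]
2. header.y = 23  [header.top = aside.top + 10]
3. header.h = 218  [aside.bottom = header.bottom + 10]
4. header.w = 97  [card.left = header.right + 10]

header = (x=33, y=23, w=97, h=218)
violated soft preferences: 18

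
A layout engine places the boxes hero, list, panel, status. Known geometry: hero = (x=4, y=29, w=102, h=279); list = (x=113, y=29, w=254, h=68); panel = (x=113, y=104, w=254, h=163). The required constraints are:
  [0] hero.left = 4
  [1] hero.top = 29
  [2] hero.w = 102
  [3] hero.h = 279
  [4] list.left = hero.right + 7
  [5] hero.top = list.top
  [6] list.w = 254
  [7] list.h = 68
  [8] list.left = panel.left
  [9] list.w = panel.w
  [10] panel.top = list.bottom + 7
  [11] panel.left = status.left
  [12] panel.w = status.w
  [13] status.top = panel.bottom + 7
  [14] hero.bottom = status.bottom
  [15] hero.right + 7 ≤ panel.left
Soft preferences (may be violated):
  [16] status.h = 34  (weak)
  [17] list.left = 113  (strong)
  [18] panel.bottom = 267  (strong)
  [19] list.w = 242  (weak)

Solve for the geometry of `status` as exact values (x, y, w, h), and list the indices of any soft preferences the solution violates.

status = (x=113, y=274, w=254, h=34)
violated soft preferences: 19

1. status.x = 113  [panel.left = status.left]
2. status.w = 254  [panel.w = status.w]
3. status.y = 274  [status.top = panel.bottom + 7]
4. status.h = 34  [hero.bottom = status.bottom]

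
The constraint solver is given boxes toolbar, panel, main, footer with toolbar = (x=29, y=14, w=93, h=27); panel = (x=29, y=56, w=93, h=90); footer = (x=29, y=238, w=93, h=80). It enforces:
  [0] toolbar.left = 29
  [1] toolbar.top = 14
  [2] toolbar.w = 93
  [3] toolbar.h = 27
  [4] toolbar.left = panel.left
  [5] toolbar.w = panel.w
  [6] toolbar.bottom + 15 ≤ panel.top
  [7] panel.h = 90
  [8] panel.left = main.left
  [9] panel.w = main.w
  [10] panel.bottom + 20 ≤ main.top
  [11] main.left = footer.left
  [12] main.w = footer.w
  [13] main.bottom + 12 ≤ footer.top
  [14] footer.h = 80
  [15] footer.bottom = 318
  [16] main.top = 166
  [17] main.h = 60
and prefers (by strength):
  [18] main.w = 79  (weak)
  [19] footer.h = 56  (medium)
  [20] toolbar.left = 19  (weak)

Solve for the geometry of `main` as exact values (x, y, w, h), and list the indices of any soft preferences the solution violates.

1. main.x = 29  [panel.left = main.left]
2. main.w = 93  [panel.w = main.w]
3. main.y = 166  [main.top = 166]
4. main.h = 60  [main.h = 60]

main = (x=29, y=166, w=93, h=60)
violated soft preferences: 18, 19, 20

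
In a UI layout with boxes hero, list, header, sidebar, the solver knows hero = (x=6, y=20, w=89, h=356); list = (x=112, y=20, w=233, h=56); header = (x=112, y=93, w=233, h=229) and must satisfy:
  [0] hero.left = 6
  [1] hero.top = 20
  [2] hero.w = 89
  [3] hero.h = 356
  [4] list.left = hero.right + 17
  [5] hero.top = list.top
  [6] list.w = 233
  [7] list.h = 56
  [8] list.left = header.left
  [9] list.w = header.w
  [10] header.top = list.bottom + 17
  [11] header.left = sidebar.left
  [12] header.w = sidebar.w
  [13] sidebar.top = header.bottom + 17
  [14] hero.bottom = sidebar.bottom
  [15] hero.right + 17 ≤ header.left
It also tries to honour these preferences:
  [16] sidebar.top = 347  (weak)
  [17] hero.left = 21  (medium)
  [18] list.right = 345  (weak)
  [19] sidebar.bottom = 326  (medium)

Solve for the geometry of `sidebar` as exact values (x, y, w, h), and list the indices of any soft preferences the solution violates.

sidebar = (x=112, y=339, w=233, h=37)
violated soft preferences: 16, 17, 19

1. sidebar.x = 112  [header.left = sidebar.left]
2. sidebar.w = 233  [header.w = sidebar.w]
3. sidebar.y = 339  [sidebar.top = header.bottom + 17]
4. sidebar.h = 37  [hero.bottom = sidebar.bottom]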